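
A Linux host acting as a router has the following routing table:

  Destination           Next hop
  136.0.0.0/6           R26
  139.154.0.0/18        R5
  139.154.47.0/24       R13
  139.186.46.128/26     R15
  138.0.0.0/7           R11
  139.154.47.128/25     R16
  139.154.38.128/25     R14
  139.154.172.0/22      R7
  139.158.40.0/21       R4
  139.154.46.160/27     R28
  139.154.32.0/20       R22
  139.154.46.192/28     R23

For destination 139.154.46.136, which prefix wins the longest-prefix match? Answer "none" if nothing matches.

139.154.32.0/20

Entries matching 139.154.46.136:
  136.0.0.0/6 (136.0.0.0 - 139.255.255.255)
  138.0.0.0/7 (138.0.0.0 - 139.255.255.255)
  139.154.0.0/18 (139.154.0.0 - 139.154.63.255)
  139.154.32.0/20 (139.154.32.0 - 139.154.47.255)
Most specific is 139.154.32.0/20.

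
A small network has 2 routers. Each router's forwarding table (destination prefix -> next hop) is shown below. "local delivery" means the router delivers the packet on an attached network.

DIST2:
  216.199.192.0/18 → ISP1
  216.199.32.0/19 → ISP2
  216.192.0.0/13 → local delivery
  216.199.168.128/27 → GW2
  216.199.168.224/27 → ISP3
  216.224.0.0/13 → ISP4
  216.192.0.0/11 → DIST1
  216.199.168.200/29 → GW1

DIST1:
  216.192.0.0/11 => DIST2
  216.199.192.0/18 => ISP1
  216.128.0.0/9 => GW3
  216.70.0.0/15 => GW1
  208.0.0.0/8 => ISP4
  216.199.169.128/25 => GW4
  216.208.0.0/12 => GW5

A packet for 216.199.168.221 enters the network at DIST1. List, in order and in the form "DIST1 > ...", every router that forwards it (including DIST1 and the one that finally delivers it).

At DIST1: longest match for 216.199.168.221 is 216.192.0.0/11 -> DIST2
At DIST2: longest match for 216.199.168.221 is 216.192.0.0/13 -> local delivery

DIST1 > DIST2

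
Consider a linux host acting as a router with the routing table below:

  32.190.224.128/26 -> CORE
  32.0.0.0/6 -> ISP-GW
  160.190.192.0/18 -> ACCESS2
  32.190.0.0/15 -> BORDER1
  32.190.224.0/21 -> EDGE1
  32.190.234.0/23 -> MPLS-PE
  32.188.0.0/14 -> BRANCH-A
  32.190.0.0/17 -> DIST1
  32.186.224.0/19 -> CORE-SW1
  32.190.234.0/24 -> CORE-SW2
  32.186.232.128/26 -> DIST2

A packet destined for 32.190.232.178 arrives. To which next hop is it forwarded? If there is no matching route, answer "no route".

Routes whose prefix contains 32.190.232.178:
  32.0.0.0/6 (32.0.0.0 - 35.255.255.255) -> ISP-GW
  32.188.0.0/14 (32.188.0.0 - 32.191.255.255) -> BRANCH-A
  32.190.0.0/15 (32.190.0.0 - 32.191.255.255) -> BORDER1
More-specific entries that do NOT match:
  32.190.224.128/26 (32.190.224.128 - 32.190.224.191) does not contain 32.190.232.178
  32.186.232.128/26 (32.186.232.128 - 32.186.232.191) does not contain 32.190.232.178
  32.190.234.0/24 (32.190.234.0 - 32.190.234.255) does not contain 32.190.232.178
  32.190.234.0/23 (32.190.234.0 - 32.190.235.255) does not contain 32.190.232.178
  32.190.224.0/21 (32.190.224.0 - 32.190.231.255) does not contain 32.190.232.178
  32.186.224.0/19 (32.186.224.0 - 32.186.255.255) does not contain 32.190.232.178
  160.190.192.0/18 (160.190.192.0 - 160.190.255.255) does not contain 32.190.232.178
  32.190.0.0/17 (32.190.0.0 - 32.190.127.255) does not contain 32.190.232.178
Longest matching prefix is /15 -> next hop BORDER1.

BORDER1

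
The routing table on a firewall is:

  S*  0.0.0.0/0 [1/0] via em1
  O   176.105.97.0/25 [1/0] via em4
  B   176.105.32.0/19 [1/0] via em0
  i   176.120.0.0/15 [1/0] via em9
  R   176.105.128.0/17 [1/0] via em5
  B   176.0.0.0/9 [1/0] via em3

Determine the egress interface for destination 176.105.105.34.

em3

Routes whose prefix contains 176.105.105.34:
  0.0.0.0/0 (default, matches everything) -> em1
  176.0.0.0/9 (176.0.0.0 - 176.127.255.255) -> em3
More-specific entries that do NOT match:
  176.105.97.0/25 (176.105.97.0 - 176.105.97.127) does not contain 176.105.105.34
  176.105.32.0/19 (176.105.32.0 - 176.105.63.255) does not contain 176.105.105.34
  176.105.128.0/17 (176.105.128.0 - 176.105.255.255) does not contain 176.105.105.34
  176.120.0.0/15 (176.120.0.0 - 176.121.255.255) does not contain 176.105.105.34
Longest matching prefix is /9 -> interface em3.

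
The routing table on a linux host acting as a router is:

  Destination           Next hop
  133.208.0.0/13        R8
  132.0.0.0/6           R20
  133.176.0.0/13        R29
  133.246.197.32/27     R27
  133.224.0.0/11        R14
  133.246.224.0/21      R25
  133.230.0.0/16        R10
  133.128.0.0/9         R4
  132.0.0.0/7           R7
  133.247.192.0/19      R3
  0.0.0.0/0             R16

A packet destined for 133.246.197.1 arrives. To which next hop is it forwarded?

R14

Routes whose prefix contains 133.246.197.1:
  0.0.0.0/0 (default, matches everything) -> R16
  132.0.0.0/6 (132.0.0.0 - 135.255.255.255) -> R20
  132.0.0.0/7 (132.0.0.0 - 133.255.255.255) -> R7
  133.128.0.0/9 (133.128.0.0 - 133.255.255.255) -> R4
  133.224.0.0/11 (133.224.0.0 - 133.255.255.255) -> R14
More-specific entries that do NOT match:
  133.246.197.32/27 (133.246.197.32 - 133.246.197.63) does not contain 133.246.197.1
  133.246.224.0/21 (133.246.224.0 - 133.246.231.255) does not contain 133.246.197.1
  133.247.192.0/19 (133.247.192.0 - 133.247.223.255) does not contain 133.246.197.1
  133.230.0.0/16 (133.230.0.0 - 133.230.255.255) does not contain 133.246.197.1
  133.208.0.0/13 (133.208.0.0 - 133.215.255.255) does not contain 133.246.197.1
  133.176.0.0/13 (133.176.0.0 - 133.183.255.255) does not contain 133.246.197.1
Longest matching prefix is /11 -> next hop R14.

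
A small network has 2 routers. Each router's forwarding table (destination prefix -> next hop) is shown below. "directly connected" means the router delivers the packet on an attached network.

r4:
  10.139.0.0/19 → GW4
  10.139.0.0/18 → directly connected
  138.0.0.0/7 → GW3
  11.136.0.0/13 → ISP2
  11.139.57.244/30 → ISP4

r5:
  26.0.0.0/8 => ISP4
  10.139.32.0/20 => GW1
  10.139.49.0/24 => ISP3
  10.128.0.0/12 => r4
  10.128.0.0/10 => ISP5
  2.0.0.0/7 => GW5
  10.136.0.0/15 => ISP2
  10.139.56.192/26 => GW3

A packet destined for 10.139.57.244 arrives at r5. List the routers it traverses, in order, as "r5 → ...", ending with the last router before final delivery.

r5 → r4

At r5: longest match for 10.139.57.244 is 10.128.0.0/12 -> r4
At r4: longest match for 10.139.57.244 is 10.139.0.0/18 -> directly connected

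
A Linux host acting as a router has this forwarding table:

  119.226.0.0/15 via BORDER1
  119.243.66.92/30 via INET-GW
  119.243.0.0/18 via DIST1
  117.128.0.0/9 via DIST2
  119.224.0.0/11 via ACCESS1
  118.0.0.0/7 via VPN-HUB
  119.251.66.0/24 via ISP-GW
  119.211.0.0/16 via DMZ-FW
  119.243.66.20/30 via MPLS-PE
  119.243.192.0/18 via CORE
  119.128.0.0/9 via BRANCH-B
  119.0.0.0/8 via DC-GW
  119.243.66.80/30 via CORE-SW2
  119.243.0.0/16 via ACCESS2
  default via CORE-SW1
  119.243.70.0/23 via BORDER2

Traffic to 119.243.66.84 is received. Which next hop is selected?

Routes whose prefix contains 119.243.66.84:
  0.0.0.0/0 (default, matches everything) -> CORE-SW1
  118.0.0.0/7 (118.0.0.0 - 119.255.255.255) -> VPN-HUB
  119.0.0.0/8 (119.0.0.0 - 119.255.255.255) -> DC-GW
  119.128.0.0/9 (119.128.0.0 - 119.255.255.255) -> BRANCH-B
  119.224.0.0/11 (119.224.0.0 - 119.255.255.255) -> ACCESS1
  119.243.0.0/16 (119.243.0.0 - 119.243.255.255) -> ACCESS2
More-specific entries that do NOT match:
  119.243.66.92/30 (119.243.66.92 - 119.243.66.95) does not contain 119.243.66.84
  119.243.66.20/30 (119.243.66.20 - 119.243.66.23) does not contain 119.243.66.84
  119.243.66.80/30 (119.243.66.80 - 119.243.66.83) does not contain 119.243.66.84
  119.251.66.0/24 (119.251.66.0 - 119.251.66.255) does not contain 119.243.66.84
  119.243.70.0/23 (119.243.70.0 - 119.243.71.255) does not contain 119.243.66.84
  119.243.0.0/18 (119.243.0.0 - 119.243.63.255) does not contain 119.243.66.84
  119.243.192.0/18 (119.243.192.0 - 119.243.255.255) does not contain 119.243.66.84
Longest matching prefix is /16 -> next hop ACCESS2.

ACCESS2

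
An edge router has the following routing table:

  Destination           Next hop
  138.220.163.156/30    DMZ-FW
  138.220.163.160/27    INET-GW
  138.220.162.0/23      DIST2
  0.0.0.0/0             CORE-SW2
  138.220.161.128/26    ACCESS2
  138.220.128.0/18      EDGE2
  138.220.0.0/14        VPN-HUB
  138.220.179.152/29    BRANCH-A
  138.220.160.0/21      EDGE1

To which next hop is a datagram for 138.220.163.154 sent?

Routes whose prefix contains 138.220.163.154:
  0.0.0.0/0 (default, matches everything) -> CORE-SW2
  138.220.0.0/14 (138.220.0.0 - 138.223.255.255) -> VPN-HUB
  138.220.128.0/18 (138.220.128.0 - 138.220.191.255) -> EDGE2
  138.220.160.0/21 (138.220.160.0 - 138.220.167.255) -> EDGE1
  138.220.162.0/23 (138.220.162.0 - 138.220.163.255) -> DIST2
More-specific entries that do NOT match:
  138.220.163.156/30 (138.220.163.156 - 138.220.163.159) does not contain 138.220.163.154
  138.220.179.152/29 (138.220.179.152 - 138.220.179.159) does not contain 138.220.163.154
  138.220.163.160/27 (138.220.163.160 - 138.220.163.191) does not contain 138.220.163.154
  138.220.161.128/26 (138.220.161.128 - 138.220.161.191) does not contain 138.220.163.154
Longest matching prefix is /23 -> next hop DIST2.

DIST2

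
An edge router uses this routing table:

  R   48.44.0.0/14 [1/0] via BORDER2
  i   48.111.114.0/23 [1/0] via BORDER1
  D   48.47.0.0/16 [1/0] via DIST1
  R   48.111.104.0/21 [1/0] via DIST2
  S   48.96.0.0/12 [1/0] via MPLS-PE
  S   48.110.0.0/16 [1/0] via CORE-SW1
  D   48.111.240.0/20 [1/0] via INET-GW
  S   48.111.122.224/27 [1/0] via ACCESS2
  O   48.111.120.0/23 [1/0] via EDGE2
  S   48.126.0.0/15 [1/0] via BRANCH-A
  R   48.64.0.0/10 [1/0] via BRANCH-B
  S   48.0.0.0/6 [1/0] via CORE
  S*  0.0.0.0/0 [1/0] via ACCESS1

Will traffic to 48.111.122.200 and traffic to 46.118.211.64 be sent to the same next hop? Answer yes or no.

no

48.111.122.200: longest match 48.96.0.0/12 -> MPLS-PE
46.118.211.64: longest match 0.0.0.0/0 -> ACCESS1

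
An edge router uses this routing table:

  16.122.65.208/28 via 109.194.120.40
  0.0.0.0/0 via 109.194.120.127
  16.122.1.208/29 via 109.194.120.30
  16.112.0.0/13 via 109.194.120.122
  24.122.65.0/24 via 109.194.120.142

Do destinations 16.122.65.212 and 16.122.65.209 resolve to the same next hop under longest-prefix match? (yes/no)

16.122.65.212: longest match 16.122.65.208/28 -> 109.194.120.40
16.122.65.209: longest match 16.122.65.208/28 -> 109.194.120.40

yes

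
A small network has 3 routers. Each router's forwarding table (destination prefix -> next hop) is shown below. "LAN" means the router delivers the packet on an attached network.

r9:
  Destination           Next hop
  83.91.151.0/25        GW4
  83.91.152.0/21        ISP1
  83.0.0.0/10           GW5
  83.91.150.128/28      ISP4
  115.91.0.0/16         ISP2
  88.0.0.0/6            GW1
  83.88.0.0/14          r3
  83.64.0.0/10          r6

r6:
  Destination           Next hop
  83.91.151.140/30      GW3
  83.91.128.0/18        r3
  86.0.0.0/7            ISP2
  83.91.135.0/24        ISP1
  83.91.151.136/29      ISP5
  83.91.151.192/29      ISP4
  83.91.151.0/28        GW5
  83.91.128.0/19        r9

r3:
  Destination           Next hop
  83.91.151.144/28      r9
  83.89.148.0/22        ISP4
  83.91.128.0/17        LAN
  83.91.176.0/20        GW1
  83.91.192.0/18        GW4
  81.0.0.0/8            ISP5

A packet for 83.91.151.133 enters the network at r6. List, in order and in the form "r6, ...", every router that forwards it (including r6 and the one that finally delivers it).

r6, r9, r3

At r6: longest match for 83.91.151.133 is 83.91.128.0/19 -> r9
At r9: longest match for 83.91.151.133 is 83.88.0.0/14 -> r3
At r3: longest match for 83.91.151.133 is 83.91.128.0/17 -> LAN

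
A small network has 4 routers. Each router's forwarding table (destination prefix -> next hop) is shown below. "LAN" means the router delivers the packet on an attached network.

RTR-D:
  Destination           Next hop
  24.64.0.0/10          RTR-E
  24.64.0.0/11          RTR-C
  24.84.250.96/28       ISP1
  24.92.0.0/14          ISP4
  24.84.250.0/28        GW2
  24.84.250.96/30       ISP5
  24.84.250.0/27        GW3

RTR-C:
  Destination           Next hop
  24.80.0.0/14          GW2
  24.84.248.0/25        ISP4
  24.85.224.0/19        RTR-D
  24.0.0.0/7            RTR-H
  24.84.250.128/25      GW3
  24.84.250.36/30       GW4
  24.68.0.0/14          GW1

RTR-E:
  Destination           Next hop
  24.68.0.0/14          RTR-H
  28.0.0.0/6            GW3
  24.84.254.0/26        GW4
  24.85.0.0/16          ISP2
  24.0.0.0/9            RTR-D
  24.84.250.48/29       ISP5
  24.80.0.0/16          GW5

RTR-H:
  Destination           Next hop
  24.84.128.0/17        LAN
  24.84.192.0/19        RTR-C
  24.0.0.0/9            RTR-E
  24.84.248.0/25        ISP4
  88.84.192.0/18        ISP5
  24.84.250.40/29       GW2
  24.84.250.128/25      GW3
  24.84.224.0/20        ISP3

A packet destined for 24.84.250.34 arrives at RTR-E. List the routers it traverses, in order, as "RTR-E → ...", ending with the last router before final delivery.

RTR-E → RTR-D → RTR-C → RTR-H

At RTR-E: longest match for 24.84.250.34 is 24.0.0.0/9 -> RTR-D
At RTR-D: longest match for 24.84.250.34 is 24.64.0.0/11 -> RTR-C
At RTR-C: longest match for 24.84.250.34 is 24.0.0.0/7 -> RTR-H
At RTR-H: longest match for 24.84.250.34 is 24.84.128.0/17 -> LAN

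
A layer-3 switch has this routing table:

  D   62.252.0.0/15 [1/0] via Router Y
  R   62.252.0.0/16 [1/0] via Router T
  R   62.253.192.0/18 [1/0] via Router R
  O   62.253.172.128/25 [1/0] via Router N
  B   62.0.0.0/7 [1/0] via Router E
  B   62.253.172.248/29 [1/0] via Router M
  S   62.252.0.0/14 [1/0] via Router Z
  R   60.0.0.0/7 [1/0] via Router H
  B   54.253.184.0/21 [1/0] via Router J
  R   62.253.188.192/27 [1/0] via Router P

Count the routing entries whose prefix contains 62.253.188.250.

Prefixes containing 62.253.188.250:
  62.0.0.0/7 (62.0.0.0 - 63.255.255.255)
  62.252.0.0/14 (62.252.0.0 - 62.255.255.255)
  62.252.0.0/15 (62.252.0.0 - 62.253.255.255)
Total matching entries: 3.

3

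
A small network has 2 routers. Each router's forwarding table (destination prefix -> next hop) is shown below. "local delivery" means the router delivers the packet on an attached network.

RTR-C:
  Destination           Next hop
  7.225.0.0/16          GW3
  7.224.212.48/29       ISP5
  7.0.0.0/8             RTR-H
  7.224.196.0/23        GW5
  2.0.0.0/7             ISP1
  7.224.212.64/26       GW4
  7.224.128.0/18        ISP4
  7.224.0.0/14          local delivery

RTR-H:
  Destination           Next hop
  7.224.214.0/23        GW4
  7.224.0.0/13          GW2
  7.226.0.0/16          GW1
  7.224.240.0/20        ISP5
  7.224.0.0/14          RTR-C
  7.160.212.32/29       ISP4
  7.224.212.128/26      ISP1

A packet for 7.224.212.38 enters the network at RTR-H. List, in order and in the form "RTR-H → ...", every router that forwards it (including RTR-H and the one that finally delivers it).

RTR-H → RTR-C

At RTR-H: longest match for 7.224.212.38 is 7.224.0.0/14 -> RTR-C
At RTR-C: longest match for 7.224.212.38 is 7.224.0.0/14 -> local delivery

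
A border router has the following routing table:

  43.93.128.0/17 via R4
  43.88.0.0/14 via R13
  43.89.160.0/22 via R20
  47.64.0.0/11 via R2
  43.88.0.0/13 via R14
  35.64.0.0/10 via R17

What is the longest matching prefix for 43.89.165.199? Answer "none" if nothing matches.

43.88.0.0/14

Entries matching 43.89.165.199:
  43.88.0.0/13 (43.88.0.0 - 43.95.255.255)
  43.88.0.0/14 (43.88.0.0 - 43.91.255.255)
Most specific is 43.88.0.0/14.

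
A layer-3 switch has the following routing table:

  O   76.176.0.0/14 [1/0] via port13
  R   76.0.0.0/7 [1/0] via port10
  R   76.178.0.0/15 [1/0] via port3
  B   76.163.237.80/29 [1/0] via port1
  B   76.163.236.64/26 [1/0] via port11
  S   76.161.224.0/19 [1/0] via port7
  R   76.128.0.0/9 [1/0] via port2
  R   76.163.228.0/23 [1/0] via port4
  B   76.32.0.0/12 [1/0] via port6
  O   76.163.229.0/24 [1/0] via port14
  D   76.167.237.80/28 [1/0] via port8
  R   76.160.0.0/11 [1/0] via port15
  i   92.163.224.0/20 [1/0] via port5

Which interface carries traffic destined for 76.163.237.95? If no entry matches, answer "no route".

Routes whose prefix contains 76.163.237.95:
  76.0.0.0/7 (76.0.0.0 - 77.255.255.255) -> port10
  76.128.0.0/9 (76.128.0.0 - 76.255.255.255) -> port2
  76.160.0.0/11 (76.160.0.0 - 76.191.255.255) -> port15
More-specific entries that do NOT match:
  76.163.237.80/29 (76.163.237.80 - 76.163.237.87) does not contain 76.163.237.95
  76.167.237.80/28 (76.167.237.80 - 76.167.237.95) does not contain 76.163.237.95
  76.163.236.64/26 (76.163.236.64 - 76.163.236.127) does not contain 76.163.237.95
  76.163.229.0/24 (76.163.229.0 - 76.163.229.255) does not contain 76.163.237.95
  76.163.228.0/23 (76.163.228.0 - 76.163.229.255) does not contain 76.163.237.95
  92.163.224.0/20 (92.163.224.0 - 92.163.239.255) does not contain 76.163.237.95
  76.161.224.0/19 (76.161.224.0 - 76.161.255.255) does not contain 76.163.237.95
  76.178.0.0/15 (76.178.0.0 - 76.179.255.255) does not contain 76.163.237.95
  76.176.0.0/14 (76.176.0.0 - 76.179.255.255) does not contain 76.163.237.95
  76.32.0.0/12 (76.32.0.0 - 76.47.255.255) does not contain 76.163.237.95
Longest matching prefix is /11 -> interface port15.

port15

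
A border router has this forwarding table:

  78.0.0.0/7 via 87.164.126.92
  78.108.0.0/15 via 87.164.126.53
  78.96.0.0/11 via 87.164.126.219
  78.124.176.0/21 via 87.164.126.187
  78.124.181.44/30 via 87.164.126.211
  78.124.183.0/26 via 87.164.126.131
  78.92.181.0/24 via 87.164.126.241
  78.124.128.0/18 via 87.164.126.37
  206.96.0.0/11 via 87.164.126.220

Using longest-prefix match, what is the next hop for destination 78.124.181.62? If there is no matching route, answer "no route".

87.164.126.187

Routes whose prefix contains 78.124.181.62:
  78.0.0.0/7 (78.0.0.0 - 79.255.255.255) -> 87.164.126.92
  78.96.0.0/11 (78.96.0.0 - 78.127.255.255) -> 87.164.126.219
  78.124.128.0/18 (78.124.128.0 - 78.124.191.255) -> 87.164.126.37
  78.124.176.0/21 (78.124.176.0 - 78.124.183.255) -> 87.164.126.187
More-specific entries that do NOT match:
  78.124.181.44/30 (78.124.181.44 - 78.124.181.47) does not contain 78.124.181.62
  78.124.183.0/26 (78.124.183.0 - 78.124.183.63) does not contain 78.124.181.62
  78.92.181.0/24 (78.92.181.0 - 78.92.181.255) does not contain 78.124.181.62
Longest matching prefix is /21 -> next hop 87.164.126.187.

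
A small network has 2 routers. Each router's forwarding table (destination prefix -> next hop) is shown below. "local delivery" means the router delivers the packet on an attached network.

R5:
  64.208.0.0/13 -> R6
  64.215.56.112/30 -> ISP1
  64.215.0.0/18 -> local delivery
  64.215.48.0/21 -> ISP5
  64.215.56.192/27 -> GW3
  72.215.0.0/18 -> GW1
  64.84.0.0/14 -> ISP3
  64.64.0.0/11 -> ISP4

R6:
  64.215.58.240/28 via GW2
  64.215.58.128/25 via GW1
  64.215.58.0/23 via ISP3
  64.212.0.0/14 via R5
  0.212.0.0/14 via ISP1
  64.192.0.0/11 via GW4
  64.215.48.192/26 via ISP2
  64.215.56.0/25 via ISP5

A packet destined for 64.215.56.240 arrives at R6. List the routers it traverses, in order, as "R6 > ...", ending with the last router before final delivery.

At R6: longest match for 64.215.56.240 is 64.212.0.0/14 -> R5
At R5: longest match for 64.215.56.240 is 64.215.0.0/18 -> local delivery

R6 > R5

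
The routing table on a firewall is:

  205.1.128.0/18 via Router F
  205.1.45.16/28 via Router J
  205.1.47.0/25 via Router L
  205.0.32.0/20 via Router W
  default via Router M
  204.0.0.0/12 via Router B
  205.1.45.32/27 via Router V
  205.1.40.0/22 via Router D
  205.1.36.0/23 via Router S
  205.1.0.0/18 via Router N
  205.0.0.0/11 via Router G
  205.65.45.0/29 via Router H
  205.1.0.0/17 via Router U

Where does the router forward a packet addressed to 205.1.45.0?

Routes whose prefix contains 205.1.45.0:
  0.0.0.0/0 (default, matches everything) -> Router M
  205.0.0.0/11 (205.0.0.0 - 205.31.255.255) -> Router G
  205.1.0.0/17 (205.1.0.0 - 205.1.127.255) -> Router U
  205.1.0.0/18 (205.1.0.0 - 205.1.63.255) -> Router N
More-specific entries that do NOT match:
  205.65.45.0/29 (205.65.45.0 - 205.65.45.7) does not contain 205.1.45.0
  205.1.45.16/28 (205.1.45.16 - 205.1.45.31) does not contain 205.1.45.0
  205.1.45.32/27 (205.1.45.32 - 205.1.45.63) does not contain 205.1.45.0
  205.1.47.0/25 (205.1.47.0 - 205.1.47.127) does not contain 205.1.45.0
  205.1.36.0/23 (205.1.36.0 - 205.1.37.255) does not contain 205.1.45.0
  205.1.40.0/22 (205.1.40.0 - 205.1.43.255) does not contain 205.1.45.0
  205.0.32.0/20 (205.0.32.0 - 205.0.47.255) does not contain 205.1.45.0
Longest matching prefix is /18 -> next hop Router N.

Router N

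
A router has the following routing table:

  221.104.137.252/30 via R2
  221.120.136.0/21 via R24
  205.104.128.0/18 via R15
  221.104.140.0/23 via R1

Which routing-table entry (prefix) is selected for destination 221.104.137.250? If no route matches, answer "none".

221.104.137.250 is outside every listed prefix and there is no default route.

none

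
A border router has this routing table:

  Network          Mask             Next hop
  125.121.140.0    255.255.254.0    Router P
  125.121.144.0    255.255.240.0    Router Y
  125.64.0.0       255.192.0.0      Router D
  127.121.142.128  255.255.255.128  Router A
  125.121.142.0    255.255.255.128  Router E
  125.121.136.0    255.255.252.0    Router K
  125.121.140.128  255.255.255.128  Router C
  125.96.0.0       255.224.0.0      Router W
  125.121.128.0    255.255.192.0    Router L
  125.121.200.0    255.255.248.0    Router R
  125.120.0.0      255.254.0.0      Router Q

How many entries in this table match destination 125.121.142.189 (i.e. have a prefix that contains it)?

4

Prefixes containing 125.121.142.189:
  125.64.0.0/10 (125.64.0.0 - 125.127.255.255)
  125.96.0.0/11 (125.96.0.0 - 125.127.255.255)
  125.120.0.0/15 (125.120.0.0 - 125.121.255.255)
  125.121.128.0/18 (125.121.128.0 - 125.121.191.255)
Total matching entries: 4.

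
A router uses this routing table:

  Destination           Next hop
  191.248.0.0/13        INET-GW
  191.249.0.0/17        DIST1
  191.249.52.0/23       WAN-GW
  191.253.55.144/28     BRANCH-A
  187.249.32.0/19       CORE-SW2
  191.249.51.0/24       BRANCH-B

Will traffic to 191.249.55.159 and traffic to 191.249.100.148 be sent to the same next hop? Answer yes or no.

191.249.55.159: longest match 191.249.0.0/17 -> DIST1
191.249.100.148: longest match 191.249.0.0/17 -> DIST1

yes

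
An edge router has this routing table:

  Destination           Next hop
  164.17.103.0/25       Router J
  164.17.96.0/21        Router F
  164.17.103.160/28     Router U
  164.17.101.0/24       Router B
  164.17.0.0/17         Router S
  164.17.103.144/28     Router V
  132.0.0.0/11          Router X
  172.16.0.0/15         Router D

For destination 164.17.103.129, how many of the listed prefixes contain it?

2

Prefixes containing 164.17.103.129:
  164.17.0.0/17 (164.17.0.0 - 164.17.127.255)
  164.17.96.0/21 (164.17.96.0 - 164.17.103.255)
Total matching entries: 2.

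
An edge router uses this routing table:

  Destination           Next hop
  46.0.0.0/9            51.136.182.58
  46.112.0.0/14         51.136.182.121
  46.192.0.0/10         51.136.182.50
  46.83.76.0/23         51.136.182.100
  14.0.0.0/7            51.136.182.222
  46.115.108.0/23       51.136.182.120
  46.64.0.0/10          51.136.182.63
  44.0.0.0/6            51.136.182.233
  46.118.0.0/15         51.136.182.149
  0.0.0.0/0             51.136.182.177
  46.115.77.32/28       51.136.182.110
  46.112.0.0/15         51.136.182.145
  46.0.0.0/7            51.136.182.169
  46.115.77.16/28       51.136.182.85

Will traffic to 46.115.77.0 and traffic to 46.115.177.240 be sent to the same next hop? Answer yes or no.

yes

46.115.77.0: longest match 46.112.0.0/14 -> 51.136.182.121
46.115.177.240: longest match 46.112.0.0/14 -> 51.136.182.121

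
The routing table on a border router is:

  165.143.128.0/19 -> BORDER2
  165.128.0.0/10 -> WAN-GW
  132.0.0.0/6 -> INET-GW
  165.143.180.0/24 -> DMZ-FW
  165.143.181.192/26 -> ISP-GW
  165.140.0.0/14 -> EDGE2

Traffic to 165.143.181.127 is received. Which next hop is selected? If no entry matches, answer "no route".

EDGE2

Routes whose prefix contains 165.143.181.127:
  165.128.0.0/10 (165.128.0.0 - 165.191.255.255) -> WAN-GW
  165.140.0.0/14 (165.140.0.0 - 165.143.255.255) -> EDGE2
More-specific entries that do NOT match:
  165.143.181.192/26 (165.143.181.192 - 165.143.181.255) does not contain 165.143.181.127
  165.143.180.0/24 (165.143.180.0 - 165.143.180.255) does not contain 165.143.181.127
  165.143.128.0/19 (165.143.128.0 - 165.143.159.255) does not contain 165.143.181.127
Longest matching prefix is /14 -> next hop EDGE2.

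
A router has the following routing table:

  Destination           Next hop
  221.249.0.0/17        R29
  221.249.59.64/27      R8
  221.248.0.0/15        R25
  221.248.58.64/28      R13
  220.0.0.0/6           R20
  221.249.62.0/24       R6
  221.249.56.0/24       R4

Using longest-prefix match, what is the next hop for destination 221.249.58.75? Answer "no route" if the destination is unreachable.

R29

Routes whose prefix contains 221.249.58.75:
  220.0.0.0/6 (220.0.0.0 - 223.255.255.255) -> R20
  221.248.0.0/15 (221.248.0.0 - 221.249.255.255) -> R25
  221.249.0.0/17 (221.249.0.0 - 221.249.127.255) -> R29
More-specific entries that do NOT match:
  221.248.58.64/28 (221.248.58.64 - 221.248.58.79) does not contain 221.249.58.75
  221.249.59.64/27 (221.249.59.64 - 221.249.59.95) does not contain 221.249.58.75
  221.249.62.0/24 (221.249.62.0 - 221.249.62.255) does not contain 221.249.58.75
  221.249.56.0/24 (221.249.56.0 - 221.249.56.255) does not contain 221.249.58.75
Longest matching prefix is /17 -> next hop R29.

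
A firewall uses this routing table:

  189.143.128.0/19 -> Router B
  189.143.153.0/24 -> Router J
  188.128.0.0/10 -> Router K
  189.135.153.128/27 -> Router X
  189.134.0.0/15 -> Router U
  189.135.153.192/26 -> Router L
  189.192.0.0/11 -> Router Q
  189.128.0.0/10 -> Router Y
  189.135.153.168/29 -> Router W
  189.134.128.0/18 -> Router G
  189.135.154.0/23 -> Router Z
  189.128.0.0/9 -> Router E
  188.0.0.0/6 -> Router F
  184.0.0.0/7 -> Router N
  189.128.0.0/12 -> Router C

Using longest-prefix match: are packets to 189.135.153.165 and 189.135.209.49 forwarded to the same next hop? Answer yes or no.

189.135.153.165: longest match 189.134.0.0/15 -> Router U
189.135.209.49: longest match 189.134.0.0/15 -> Router U

yes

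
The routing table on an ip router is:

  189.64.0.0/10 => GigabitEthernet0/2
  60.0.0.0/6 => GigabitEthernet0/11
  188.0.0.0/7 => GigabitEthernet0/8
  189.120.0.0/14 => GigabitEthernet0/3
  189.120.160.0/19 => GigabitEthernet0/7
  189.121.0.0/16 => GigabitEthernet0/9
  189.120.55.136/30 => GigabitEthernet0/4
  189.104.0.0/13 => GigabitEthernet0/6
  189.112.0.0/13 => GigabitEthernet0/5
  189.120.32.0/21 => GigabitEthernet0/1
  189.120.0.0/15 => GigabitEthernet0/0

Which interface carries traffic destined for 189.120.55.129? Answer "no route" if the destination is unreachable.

Routes whose prefix contains 189.120.55.129:
  188.0.0.0/7 (188.0.0.0 - 189.255.255.255) -> GigabitEthernet0/8
  189.64.0.0/10 (189.64.0.0 - 189.127.255.255) -> GigabitEthernet0/2
  189.120.0.0/14 (189.120.0.0 - 189.123.255.255) -> GigabitEthernet0/3
  189.120.0.0/15 (189.120.0.0 - 189.121.255.255) -> GigabitEthernet0/0
More-specific entries that do NOT match:
  189.120.55.136/30 (189.120.55.136 - 189.120.55.139) does not contain 189.120.55.129
  189.120.32.0/21 (189.120.32.0 - 189.120.39.255) does not contain 189.120.55.129
  189.120.160.0/19 (189.120.160.0 - 189.120.191.255) does not contain 189.120.55.129
  189.121.0.0/16 (189.121.0.0 - 189.121.255.255) does not contain 189.120.55.129
Longest matching prefix is /15 -> interface GigabitEthernet0/0.

GigabitEthernet0/0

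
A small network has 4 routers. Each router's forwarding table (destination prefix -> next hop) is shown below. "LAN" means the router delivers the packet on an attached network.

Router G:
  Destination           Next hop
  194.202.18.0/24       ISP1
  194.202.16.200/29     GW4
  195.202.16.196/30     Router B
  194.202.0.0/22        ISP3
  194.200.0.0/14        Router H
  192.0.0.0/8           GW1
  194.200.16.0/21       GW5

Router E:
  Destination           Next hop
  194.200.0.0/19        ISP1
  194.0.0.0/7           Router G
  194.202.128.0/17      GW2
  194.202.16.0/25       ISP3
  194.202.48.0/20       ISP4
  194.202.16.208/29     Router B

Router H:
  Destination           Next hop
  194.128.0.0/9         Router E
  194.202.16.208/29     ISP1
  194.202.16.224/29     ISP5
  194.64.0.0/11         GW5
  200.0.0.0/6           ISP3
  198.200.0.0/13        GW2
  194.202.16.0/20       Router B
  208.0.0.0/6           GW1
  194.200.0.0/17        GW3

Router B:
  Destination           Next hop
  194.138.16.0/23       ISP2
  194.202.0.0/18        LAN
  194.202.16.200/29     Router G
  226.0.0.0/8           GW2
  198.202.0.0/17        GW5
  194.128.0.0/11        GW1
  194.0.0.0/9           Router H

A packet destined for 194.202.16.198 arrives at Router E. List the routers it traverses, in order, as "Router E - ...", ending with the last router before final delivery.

Router E - Router G - Router H - Router B

At Router E: longest match for 194.202.16.198 is 194.0.0.0/7 -> Router G
At Router G: longest match for 194.202.16.198 is 194.200.0.0/14 -> Router H
At Router H: longest match for 194.202.16.198 is 194.202.16.0/20 -> Router B
At Router B: longest match for 194.202.16.198 is 194.202.0.0/18 -> LAN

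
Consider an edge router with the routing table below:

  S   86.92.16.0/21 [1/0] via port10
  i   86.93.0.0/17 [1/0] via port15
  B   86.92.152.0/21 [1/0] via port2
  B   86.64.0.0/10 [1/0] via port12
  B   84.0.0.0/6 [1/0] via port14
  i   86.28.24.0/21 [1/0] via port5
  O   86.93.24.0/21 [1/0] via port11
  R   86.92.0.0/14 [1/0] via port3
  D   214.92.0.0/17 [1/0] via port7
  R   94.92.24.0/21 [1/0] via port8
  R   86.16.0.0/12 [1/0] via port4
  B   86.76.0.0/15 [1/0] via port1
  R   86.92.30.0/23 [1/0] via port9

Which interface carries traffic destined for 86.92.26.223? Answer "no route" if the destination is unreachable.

Routes whose prefix contains 86.92.26.223:
  84.0.0.0/6 (84.0.0.0 - 87.255.255.255) -> port14
  86.64.0.0/10 (86.64.0.0 - 86.127.255.255) -> port12
  86.92.0.0/14 (86.92.0.0 - 86.95.255.255) -> port3
More-specific entries that do NOT match:
  86.92.30.0/23 (86.92.30.0 - 86.92.31.255) does not contain 86.92.26.223
  86.92.16.0/21 (86.92.16.0 - 86.92.23.255) does not contain 86.92.26.223
  86.92.152.0/21 (86.92.152.0 - 86.92.159.255) does not contain 86.92.26.223
  86.28.24.0/21 (86.28.24.0 - 86.28.31.255) does not contain 86.92.26.223
  86.93.24.0/21 (86.93.24.0 - 86.93.31.255) does not contain 86.92.26.223
  94.92.24.0/21 (94.92.24.0 - 94.92.31.255) does not contain 86.92.26.223
  86.93.0.0/17 (86.93.0.0 - 86.93.127.255) does not contain 86.92.26.223
  214.92.0.0/17 (214.92.0.0 - 214.92.127.255) does not contain 86.92.26.223
  86.76.0.0/15 (86.76.0.0 - 86.77.255.255) does not contain 86.92.26.223
Longest matching prefix is /14 -> interface port3.

port3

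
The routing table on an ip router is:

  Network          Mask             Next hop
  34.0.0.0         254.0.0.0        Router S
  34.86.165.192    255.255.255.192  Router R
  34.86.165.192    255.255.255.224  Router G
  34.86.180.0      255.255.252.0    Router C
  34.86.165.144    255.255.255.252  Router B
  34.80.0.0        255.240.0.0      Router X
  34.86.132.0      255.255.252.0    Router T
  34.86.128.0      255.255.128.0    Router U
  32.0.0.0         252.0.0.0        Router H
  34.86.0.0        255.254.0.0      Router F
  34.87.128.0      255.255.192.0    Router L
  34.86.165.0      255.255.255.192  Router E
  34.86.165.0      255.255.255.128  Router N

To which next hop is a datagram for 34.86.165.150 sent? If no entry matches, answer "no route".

Router U

Routes whose prefix contains 34.86.165.150:
  32.0.0.0/6 (32.0.0.0 - 35.255.255.255) -> Router H
  34.0.0.0/7 (34.0.0.0 - 35.255.255.255) -> Router S
  34.80.0.0/12 (34.80.0.0 - 34.95.255.255) -> Router X
  34.86.0.0/15 (34.86.0.0 - 34.87.255.255) -> Router F
  34.86.128.0/17 (34.86.128.0 - 34.86.255.255) -> Router U
More-specific entries that do NOT match:
  34.86.165.144/30 (34.86.165.144 - 34.86.165.147) does not contain 34.86.165.150
  34.86.165.192/27 (34.86.165.192 - 34.86.165.223) does not contain 34.86.165.150
  34.86.165.192/26 (34.86.165.192 - 34.86.165.255) does not contain 34.86.165.150
  34.86.165.0/26 (34.86.165.0 - 34.86.165.63) does not contain 34.86.165.150
  34.86.165.0/25 (34.86.165.0 - 34.86.165.127) does not contain 34.86.165.150
  34.86.180.0/22 (34.86.180.0 - 34.86.183.255) does not contain 34.86.165.150
  34.86.132.0/22 (34.86.132.0 - 34.86.135.255) does not contain 34.86.165.150
  34.87.128.0/18 (34.87.128.0 - 34.87.191.255) does not contain 34.86.165.150
Longest matching prefix is /17 -> next hop Router U.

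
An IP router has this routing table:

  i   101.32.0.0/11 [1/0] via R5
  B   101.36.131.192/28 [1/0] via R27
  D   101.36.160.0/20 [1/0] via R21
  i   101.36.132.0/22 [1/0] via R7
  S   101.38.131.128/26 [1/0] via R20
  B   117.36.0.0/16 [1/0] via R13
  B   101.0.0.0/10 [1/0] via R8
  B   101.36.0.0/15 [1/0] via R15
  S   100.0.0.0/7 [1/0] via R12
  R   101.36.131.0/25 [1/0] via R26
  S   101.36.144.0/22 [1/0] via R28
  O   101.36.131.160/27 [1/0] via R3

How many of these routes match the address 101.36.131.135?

Prefixes containing 101.36.131.135:
  100.0.0.0/7 (100.0.0.0 - 101.255.255.255)
  101.0.0.0/10 (101.0.0.0 - 101.63.255.255)
  101.32.0.0/11 (101.32.0.0 - 101.63.255.255)
  101.36.0.0/15 (101.36.0.0 - 101.37.255.255)
Total matching entries: 4.

4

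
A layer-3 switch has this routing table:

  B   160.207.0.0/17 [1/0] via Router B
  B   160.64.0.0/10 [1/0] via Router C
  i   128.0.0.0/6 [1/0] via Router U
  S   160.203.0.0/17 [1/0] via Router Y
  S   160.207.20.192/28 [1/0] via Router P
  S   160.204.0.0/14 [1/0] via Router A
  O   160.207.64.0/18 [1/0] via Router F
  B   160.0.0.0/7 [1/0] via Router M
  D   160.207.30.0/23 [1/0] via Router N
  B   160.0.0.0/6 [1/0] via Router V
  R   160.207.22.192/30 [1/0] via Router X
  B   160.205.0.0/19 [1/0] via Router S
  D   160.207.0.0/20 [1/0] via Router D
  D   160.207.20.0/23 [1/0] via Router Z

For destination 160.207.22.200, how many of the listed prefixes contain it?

4

Prefixes containing 160.207.22.200:
  160.0.0.0/6 (160.0.0.0 - 163.255.255.255)
  160.0.0.0/7 (160.0.0.0 - 161.255.255.255)
  160.204.0.0/14 (160.204.0.0 - 160.207.255.255)
  160.207.0.0/17 (160.207.0.0 - 160.207.127.255)
Total matching entries: 4.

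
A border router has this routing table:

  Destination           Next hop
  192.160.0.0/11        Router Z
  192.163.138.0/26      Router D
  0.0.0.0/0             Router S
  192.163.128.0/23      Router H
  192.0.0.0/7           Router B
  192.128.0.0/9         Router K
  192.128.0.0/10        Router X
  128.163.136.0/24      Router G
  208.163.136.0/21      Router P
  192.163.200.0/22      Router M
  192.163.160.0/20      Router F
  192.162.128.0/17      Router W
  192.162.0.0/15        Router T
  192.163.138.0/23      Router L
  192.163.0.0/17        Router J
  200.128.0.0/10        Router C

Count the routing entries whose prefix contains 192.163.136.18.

Prefixes containing 192.163.136.18:
  0.0.0.0/0 (default, matches everything)
  192.0.0.0/7 (192.0.0.0 - 193.255.255.255)
  192.128.0.0/9 (192.128.0.0 - 192.255.255.255)
  192.128.0.0/10 (192.128.0.0 - 192.191.255.255)
  192.160.0.0/11 (192.160.0.0 - 192.191.255.255)
  192.162.0.0/15 (192.162.0.0 - 192.163.255.255)
Total matching entries: 6.

6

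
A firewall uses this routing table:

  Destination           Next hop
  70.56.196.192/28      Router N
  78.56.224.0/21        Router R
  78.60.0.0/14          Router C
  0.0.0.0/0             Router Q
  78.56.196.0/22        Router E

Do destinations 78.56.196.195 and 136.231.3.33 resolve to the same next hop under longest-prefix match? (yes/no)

78.56.196.195: longest match 78.56.196.0/22 -> Router E
136.231.3.33: longest match 0.0.0.0/0 -> Router Q

no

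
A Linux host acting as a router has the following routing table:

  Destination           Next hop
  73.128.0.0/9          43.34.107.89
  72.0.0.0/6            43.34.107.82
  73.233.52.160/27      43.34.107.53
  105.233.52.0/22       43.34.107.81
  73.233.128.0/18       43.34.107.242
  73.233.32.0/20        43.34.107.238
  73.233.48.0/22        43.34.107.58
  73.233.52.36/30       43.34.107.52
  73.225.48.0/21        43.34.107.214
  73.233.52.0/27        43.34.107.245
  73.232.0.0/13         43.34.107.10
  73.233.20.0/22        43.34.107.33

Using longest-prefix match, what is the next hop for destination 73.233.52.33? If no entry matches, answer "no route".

43.34.107.10

Routes whose prefix contains 73.233.52.33:
  72.0.0.0/6 (72.0.0.0 - 75.255.255.255) -> 43.34.107.82
  73.128.0.0/9 (73.128.0.0 - 73.255.255.255) -> 43.34.107.89
  73.232.0.0/13 (73.232.0.0 - 73.239.255.255) -> 43.34.107.10
More-specific entries that do NOT match:
  73.233.52.36/30 (73.233.52.36 - 73.233.52.39) does not contain 73.233.52.33
  73.233.52.160/27 (73.233.52.160 - 73.233.52.191) does not contain 73.233.52.33
  73.233.52.0/27 (73.233.52.0 - 73.233.52.31) does not contain 73.233.52.33
  105.233.52.0/22 (105.233.52.0 - 105.233.55.255) does not contain 73.233.52.33
  73.233.48.0/22 (73.233.48.0 - 73.233.51.255) does not contain 73.233.52.33
  73.233.20.0/22 (73.233.20.0 - 73.233.23.255) does not contain 73.233.52.33
  73.225.48.0/21 (73.225.48.0 - 73.225.55.255) does not contain 73.233.52.33
  73.233.32.0/20 (73.233.32.0 - 73.233.47.255) does not contain 73.233.52.33
  73.233.128.0/18 (73.233.128.0 - 73.233.191.255) does not contain 73.233.52.33
Longest matching prefix is /13 -> next hop 43.34.107.10.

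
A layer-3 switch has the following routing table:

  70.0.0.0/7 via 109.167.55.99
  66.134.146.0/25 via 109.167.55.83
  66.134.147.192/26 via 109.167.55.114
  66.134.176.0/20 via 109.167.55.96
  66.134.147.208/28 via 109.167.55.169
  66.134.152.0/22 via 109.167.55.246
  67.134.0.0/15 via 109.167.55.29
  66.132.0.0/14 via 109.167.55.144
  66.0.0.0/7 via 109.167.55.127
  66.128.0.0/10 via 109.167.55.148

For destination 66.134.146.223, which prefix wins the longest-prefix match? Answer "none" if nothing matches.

66.132.0.0/14

Entries matching 66.134.146.223:
  66.0.0.0/7 (66.0.0.0 - 67.255.255.255)
  66.128.0.0/10 (66.128.0.0 - 66.191.255.255)
  66.132.0.0/14 (66.132.0.0 - 66.135.255.255)
Most specific is 66.132.0.0/14.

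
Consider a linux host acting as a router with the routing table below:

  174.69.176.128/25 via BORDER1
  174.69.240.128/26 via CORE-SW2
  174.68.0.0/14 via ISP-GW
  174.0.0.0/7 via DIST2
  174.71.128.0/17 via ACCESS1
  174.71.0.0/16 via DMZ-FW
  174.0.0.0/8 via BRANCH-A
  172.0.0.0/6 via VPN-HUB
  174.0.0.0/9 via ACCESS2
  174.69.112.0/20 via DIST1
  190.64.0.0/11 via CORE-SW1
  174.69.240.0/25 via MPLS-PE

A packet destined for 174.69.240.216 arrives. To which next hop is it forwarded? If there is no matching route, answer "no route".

Routes whose prefix contains 174.69.240.216:
  172.0.0.0/6 (172.0.0.0 - 175.255.255.255) -> VPN-HUB
  174.0.0.0/7 (174.0.0.0 - 175.255.255.255) -> DIST2
  174.0.0.0/8 (174.0.0.0 - 174.255.255.255) -> BRANCH-A
  174.0.0.0/9 (174.0.0.0 - 174.127.255.255) -> ACCESS2
  174.68.0.0/14 (174.68.0.0 - 174.71.255.255) -> ISP-GW
More-specific entries that do NOT match:
  174.69.240.128/26 (174.69.240.128 - 174.69.240.191) does not contain 174.69.240.216
  174.69.176.128/25 (174.69.176.128 - 174.69.176.255) does not contain 174.69.240.216
  174.69.240.0/25 (174.69.240.0 - 174.69.240.127) does not contain 174.69.240.216
  174.69.112.0/20 (174.69.112.0 - 174.69.127.255) does not contain 174.69.240.216
  174.71.128.0/17 (174.71.128.0 - 174.71.255.255) does not contain 174.69.240.216
  174.71.0.0/16 (174.71.0.0 - 174.71.255.255) does not contain 174.69.240.216
Longest matching prefix is /14 -> next hop ISP-GW.

ISP-GW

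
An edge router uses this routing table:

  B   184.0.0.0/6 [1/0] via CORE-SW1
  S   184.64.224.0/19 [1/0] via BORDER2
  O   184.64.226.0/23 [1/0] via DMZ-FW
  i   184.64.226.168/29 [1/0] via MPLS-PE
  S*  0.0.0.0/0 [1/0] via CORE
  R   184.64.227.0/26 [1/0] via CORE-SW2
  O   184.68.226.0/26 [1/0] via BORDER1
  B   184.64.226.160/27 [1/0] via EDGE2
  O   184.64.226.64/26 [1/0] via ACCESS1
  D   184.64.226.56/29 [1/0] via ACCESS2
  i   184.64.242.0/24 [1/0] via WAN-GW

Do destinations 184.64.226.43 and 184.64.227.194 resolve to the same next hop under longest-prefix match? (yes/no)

184.64.226.43: longest match 184.64.226.0/23 -> DMZ-FW
184.64.227.194: longest match 184.64.226.0/23 -> DMZ-FW

yes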